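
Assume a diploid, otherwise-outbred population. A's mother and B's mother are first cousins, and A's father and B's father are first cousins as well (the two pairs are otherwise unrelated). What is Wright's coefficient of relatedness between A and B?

Wright's path rule: contributions from independent ancestry routes add.
A and B are related in two ways: second cousins through their mothers (r = 1/32) and second cousins through their fathers (r = 1/32).
r = 1/32 + 1/32 = 0.0625.

0.0625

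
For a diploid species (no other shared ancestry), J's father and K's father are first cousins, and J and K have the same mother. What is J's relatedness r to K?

0.28125

Independent pedigree routes through distinct common ancestors add.
J and K are related in two ways: second cousins through their fathers (r = 1/32) and half-sibs through their shared mother (r = 1/4).
r = 1/32 + 1/4 = 9/32 = 0.28125.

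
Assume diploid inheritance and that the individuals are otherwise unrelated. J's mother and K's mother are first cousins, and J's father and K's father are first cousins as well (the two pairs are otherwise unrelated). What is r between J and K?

Relatedness sums over independent paths through distinct common ancestors.
J and K are related in two ways: second cousins through their mothers (r = 1/32) and second cousins through their fathers (r = 1/32).
r = 1/32 + 1/32 = 1/16 = 0.0625.

0.0625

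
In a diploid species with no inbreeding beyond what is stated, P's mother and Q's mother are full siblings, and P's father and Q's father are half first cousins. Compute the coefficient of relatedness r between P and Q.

Independent pedigree routes through distinct common ancestors add.
P and Q are related in two ways: first cousins through their mothers (r = 1/8) and half second cousins through their fathers (r = 1/64).
r = 1/8 + 1/64 = 0.140625.

0.140625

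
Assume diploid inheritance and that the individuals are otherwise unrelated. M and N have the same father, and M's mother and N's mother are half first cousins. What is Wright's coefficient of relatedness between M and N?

Wright's path rule: contributions from independent ancestry routes add.
M and N are related in two ways: half-sibs through their shared father (r = 1/4) and half second cousins through their mothers (r = 1/64).
r = 1/4 + 1/64 = 0.265625.

0.265625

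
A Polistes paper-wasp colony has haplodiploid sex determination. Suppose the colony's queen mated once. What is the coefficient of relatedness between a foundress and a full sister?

0.75

Haplodiploid full sisters inherit their father's entire haploid genome identically (contributing 1/2) and on average half of their mother's contribution (1/2 · 1/2 = 1/4); r = 1/2 + 1/4 = 3/4.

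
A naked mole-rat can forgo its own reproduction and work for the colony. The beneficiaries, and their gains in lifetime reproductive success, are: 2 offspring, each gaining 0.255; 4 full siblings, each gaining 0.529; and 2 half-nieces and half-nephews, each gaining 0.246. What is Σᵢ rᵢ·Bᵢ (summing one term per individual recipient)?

r to an offspring = 1/2 (one parent–offspring link: r = (1/2)^1 = 1/2).
r to a full sibling = 0.5 (full sibs share both parents — two paths of length 2: r = 2·(1/2)^2 = 1/2).
r to a half-niece or half-nephew = 1/8 (half-aunt/uncle↔niece/nephew: one path of length 3: r = (1/2)^3 = 1/8).
Summing one r·B term per recipient: 2·0.5·0.255 + 4·0.5·0.529 + 2·0.125·0.246 = 1.3745.

1.3745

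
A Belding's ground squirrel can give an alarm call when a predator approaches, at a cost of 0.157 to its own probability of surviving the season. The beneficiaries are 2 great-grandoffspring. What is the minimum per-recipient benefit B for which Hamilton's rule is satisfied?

0.628

r to a great-grandoffspring = 1/8 (three parent–offspring links: r = (1/2)^3 = 1/8).
Hamilton's rule with n recipients of equal r: n·r·B > C, so B > C/(n·r) = 0.157/(2·0.125) = 0.628.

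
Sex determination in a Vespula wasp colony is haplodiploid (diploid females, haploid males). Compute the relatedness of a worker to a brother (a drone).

0.25

Her haploid brother carries none of their father's genes and a random half of their mother's genome; that half matches the maternal half of her own genome with probability 1/2: r = 1/2 · 1/2 = 1/4.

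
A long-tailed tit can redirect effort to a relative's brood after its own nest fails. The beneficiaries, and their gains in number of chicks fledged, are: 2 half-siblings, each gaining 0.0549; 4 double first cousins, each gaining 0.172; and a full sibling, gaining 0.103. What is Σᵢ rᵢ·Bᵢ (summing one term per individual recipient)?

r to a half-sibling = 1/4 (half-sibs share one parent — one path of length 2: r = (1/2)^2 = 1/4).
r to a double first cousin = 1/4 (double first cousins share both grandparent pairs — four paths of length 4: r = 4·(1/2)^4 = 1/4).
r to a full sibling = 0.5 (full sibs share both parents — two paths of length 2: r = 2·(1/2)^2 = 1/2).
Summing one r·B term per recipient: 2·0.25·0.0549 + 4·0.25·0.172 + 1·0.5·0.103 = 0.25095.

0.25095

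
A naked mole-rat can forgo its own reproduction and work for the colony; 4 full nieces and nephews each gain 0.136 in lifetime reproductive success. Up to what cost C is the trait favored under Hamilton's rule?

0.136

r to a full niece or nephew = 1/4 (full aunt/uncle↔niece/nephew: two paths of length 3 through the shared grandparent pair: r = 2·(1/2)^3 = 1/4).
Hamilton's rule: n·r·B > C, so the trait is favored while C < n·r·B = 4·0.25·0.136 = 0.136.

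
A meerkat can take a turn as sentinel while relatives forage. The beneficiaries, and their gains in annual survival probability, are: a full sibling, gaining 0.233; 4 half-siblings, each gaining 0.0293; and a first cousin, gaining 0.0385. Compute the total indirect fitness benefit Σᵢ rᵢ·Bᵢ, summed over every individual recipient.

r to a full sibling = 1/2 (full sibs share both parents — two paths of length 2: r = 2·(1/2)^2 = 1/2).
r to a half-sibling = 0.25 (half-sibs share one parent — one path of length 2: r = (1/2)^2 = 1/4).
r to a first cousin = 1/8 (first cousins share one grandparent pair — two paths of length 4: r = 2·(1/2)^4 = 1/8).
Summing one r·B term per recipient: 1·0.5·0.233 + 4·0.25·0.0293 + 1·0.125·0.0385 = 0.1506125.

0.1506125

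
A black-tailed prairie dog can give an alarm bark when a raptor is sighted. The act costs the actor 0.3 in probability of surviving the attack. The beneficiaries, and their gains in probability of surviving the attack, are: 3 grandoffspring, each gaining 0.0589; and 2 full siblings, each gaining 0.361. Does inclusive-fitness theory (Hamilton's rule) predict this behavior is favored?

Yes

Hamilton's rule: the trait is favored when the sum of r·B over every recipient exceeds the actor's cost C.
r to a grandoffspring = 0.25 (two parent–offspring links: r = (1/2)^2 = 1/4).
r to a full sibling = 0.5 (full sibs share both parents — two paths of length 2: r = 2·(1/2)^2 = 1/2).
Summing one r·B term per recipient: 3·0.25·0.0589 + 2·0.5·0.361 = 0.405175.
0.405175 > 0.3: the indirect benefit exceeds the cost.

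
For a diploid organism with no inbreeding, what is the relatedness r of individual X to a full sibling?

0.5

Each parent–offspring link contributes a factor of 1/2, and independent paths through distinct common ancestors add.
Full sibs share both parents — two paths of length 2: r = 2·(1/2)^2 = 1/2.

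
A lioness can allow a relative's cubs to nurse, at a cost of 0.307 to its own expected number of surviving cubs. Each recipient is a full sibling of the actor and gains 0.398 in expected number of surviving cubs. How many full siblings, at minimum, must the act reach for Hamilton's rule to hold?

r to a full sibling = 0.5 (full sibs share both parents — two paths of length 2: r = 2·(1/2)^2 = 1/2).
Hamilton's rule: n·r·B > C  ⇒  n > C/(r·B) = 0.307/(0.5·0.398) = 1.543.
The smallest integer exceeding 1.543 is 2.

2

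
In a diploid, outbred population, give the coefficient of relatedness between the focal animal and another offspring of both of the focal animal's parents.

Each parent–offspring link contributes a factor of 1/2, and independent paths through distinct common ancestors add.
Full sibs share both parents — two paths of length 2: r = 2·(1/2)^2 = 1/2.

0.5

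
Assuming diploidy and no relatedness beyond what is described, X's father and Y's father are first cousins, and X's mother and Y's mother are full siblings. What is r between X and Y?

0.15625

Relatedness sums over independent paths through distinct common ancestors.
X and Y are related in two ways: second cousins through their fathers (r = 1/32) and first cousins through their mothers (r = 1/8).
r = 1/32 + 1/8 = 5/32 = 0.15625.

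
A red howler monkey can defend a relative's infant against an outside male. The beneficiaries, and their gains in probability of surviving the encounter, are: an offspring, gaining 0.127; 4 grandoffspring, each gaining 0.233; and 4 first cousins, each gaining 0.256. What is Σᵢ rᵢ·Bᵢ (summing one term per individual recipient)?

r to an offspring = 1/2 (one parent–offspring link: r = (1/2)^1 = 1/2).
r to a grandoffspring = 1/4 (two parent–offspring links: r = (1/2)^2 = 1/4).
r to a first cousin = 1/8 (first cousins share one grandparent pair — two paths of length 4: r = 2·(1/2)^4 = 1/8).
Summing one r·B term per recipient: 1·0.5·0.127 + 4·0.25·0.233 + 4·0.125·0.256 = 0.4245.

0.4245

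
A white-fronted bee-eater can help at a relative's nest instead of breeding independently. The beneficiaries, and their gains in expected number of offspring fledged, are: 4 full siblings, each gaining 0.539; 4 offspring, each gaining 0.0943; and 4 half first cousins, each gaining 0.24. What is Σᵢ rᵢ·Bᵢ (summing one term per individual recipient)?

r to a full sibling = 1/2 (full sibs share both parents — two paths of length 2: r = 2·(1/2)^2 = 1/2).
r to an offspring = 0.5 (one parent–offspring link: r = (1/2)^1 = 1/2).
r to a half first cousin = 0.0625 (half first cousins share one grandparent — one path of length 4: r = (1/2)^4 = 1/16).
Summing one r·B term per recipient: 4·0.5·0.539 + 4·0.5·0.0943 + 4·0.0625·0.24 = 1.3266.

1.3266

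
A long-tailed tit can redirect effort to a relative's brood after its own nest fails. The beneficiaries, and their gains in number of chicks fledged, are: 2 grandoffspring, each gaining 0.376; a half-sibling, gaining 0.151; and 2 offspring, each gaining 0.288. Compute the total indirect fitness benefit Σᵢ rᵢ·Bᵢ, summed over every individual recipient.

r to a grandoffspring = 0.25 (two parent–offspring links: r = (1/2)^2 = 1/4).
r to a half-sibling = 0.25 (half-sibs share one parent — one path of length 2: r = (1/2)^2 = 1/4).
r to an offspring = 1/2 (one parent–offspring link: r = (1/2)^1 = 1/2).
Summing one r·B term per recipient: 2·0.25·0.376 + 1·0.25·0.151 + 2·0.5·0.288 = 0.51375.

0.51375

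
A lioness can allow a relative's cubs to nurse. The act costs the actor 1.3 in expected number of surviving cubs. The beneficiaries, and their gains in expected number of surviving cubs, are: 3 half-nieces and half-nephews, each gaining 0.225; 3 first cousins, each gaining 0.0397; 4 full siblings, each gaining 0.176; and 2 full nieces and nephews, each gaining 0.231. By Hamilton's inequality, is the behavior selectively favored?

No

Hamilton's rule: the trait is favored when the sum of r·B over every recipient exceeds the actor's cost C.
r to a half-niece or half-nephew = 0.125 (half-aunt/uncle↔niece/nephew: one path of length 3: r = (1/2)^3 = 1/8).
r to a first cousin = 0.125 (first cousins share one grandparent pair — two paths of length 4: r = 2·(1/2)^4 = 1/8).
r to a full sibling = 0.5 (full sibs share both parents — two paths of length 2: r = 2·(1/2)^2 = 1/2).
r to a full niece or nephew = 0.25 (full aunt/uncle↔niece/nephew: two paths of length 3 through the shared grandparent pair: r = 2·(1/2)^3 = 1/4).
Summing one r·B term per recipient: 3·0.125·0.225 + 3·0.125·0.0397 + 4·0.5·0.176 + 2·0.25·0.231 = 0.5667625.
0.5667625 < 1.3: the indirect benefit is less than the cost.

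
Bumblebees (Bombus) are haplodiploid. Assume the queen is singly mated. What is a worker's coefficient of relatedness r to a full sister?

Haplodiploid full sisters inherit their father's entire haploid genome identically (contributing 1/2) and on average half of their mother's contribution (1/2 · 1/2 = 1/4); r = 1/2 + 1/4 = 3/4.

0.75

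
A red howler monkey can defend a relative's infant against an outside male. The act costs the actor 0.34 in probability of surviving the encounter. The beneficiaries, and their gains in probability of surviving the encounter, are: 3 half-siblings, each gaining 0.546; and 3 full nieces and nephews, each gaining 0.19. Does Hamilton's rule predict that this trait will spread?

Yes

Hamilton's rule: the trait is favored when the sum of r·B over every recipient exceeds the actor's cost C.
r to a half-sibling = 1/4 (half-sibs share one parent — one path of length 2: r = (1/2)^2 = 1/4).
r to a full niece or nephew = 0.25 (full aunt/uncle↔niece/nephew: two paths of length 3 through the shared grandparent pair: r = 2·(1/2)^3 = 1/4).
Summing one r·B term per recipient: 3·0.25·0.546 + 3·0.25·0.19 = 0.552.
0.552 > 0.34: the indirect benefit exceeds the cost.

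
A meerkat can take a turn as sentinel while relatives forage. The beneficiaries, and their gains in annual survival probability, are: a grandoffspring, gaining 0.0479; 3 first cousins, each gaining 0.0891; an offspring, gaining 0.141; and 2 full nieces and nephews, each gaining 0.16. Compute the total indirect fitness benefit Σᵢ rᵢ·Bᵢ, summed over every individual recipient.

r to a grandoffspring = 0.25 (two parent–offspring links: r = (1/2)^2 = 1/4).
r to a first cousin = 0.125 (first cousins share one grandparent pair — two paths of length 4: r = 2·(1/2)^4 = 1/8).
r to an offspring = 1/2 (one parent–offspring link: r = (1/2)^1 = 1/2).
r to a full niece or nephew = 1/4 (full aunt/uncle↔niece/nephew: two paths of length 3 through the shared grandparent pair: r = 2·(1/2)^3 = 1/4).
Summing one r·B term per recipient: 1·0.25·0.0479 + 3·0.125·0.0891 + 1·0.5·0.141 + 2·0.25·0.16 = 0.1958875.

0.1958875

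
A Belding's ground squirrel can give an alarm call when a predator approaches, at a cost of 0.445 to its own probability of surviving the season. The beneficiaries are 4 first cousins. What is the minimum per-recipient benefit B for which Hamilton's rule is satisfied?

r to a first cousin = 0.125 (first cousins share one grandparent pair — two paths of length 4: r = 2·(1/2)^4 = 1/8).
Hamilton's rule with n recipients of equal r: n·r·B > C, so B > C/(n·r) = 0.445/(4·0.125) = 0.89.

0.89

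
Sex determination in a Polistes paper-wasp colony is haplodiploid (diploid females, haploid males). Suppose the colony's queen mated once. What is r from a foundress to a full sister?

0.75

Haplodiploid full sisters inherit their father's entire haploid genome identically (contributing 1/2) and on average half of their mother's contribution (1/2 · 1/2 = 1/4); r = 1/2 + 1/4 = 3/4.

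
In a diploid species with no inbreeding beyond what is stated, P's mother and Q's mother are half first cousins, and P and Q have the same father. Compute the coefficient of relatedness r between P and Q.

Relatedness sums over independent paths through distinct common ancestors.
P and Q are related in two ways: half second cousins through their mothers (r = 1/64) and half-sibs through their shared father (r = 1/4).
r = 1/64 + 1/4 = 0.265625.

0.265625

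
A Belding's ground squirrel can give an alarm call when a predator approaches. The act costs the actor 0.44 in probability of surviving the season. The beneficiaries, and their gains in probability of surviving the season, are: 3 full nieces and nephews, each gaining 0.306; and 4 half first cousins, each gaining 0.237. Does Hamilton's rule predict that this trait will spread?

No

Hamilton's rule: the trait is favored when the sum of r·B over every recipient exceeds the actor's cost C.
r to a full niece or nephew = 0.25 (full aunt/uncle↔niece/nephew: two paths of length 3 through the shared grandparent pair: r = 2·(1/2)^3 = 1/4).
r to a half first cousin = 1/16 (half first cousins share one grandparent — one path of length 4: r = (1/2)^4 = 1/16).
Summing one r·B term per recipient: 3·0.25·0.306 + 4·0.0625·0.237 = 0.28875.
0.28875 < 0.44: the indirect benefit is less than the cost.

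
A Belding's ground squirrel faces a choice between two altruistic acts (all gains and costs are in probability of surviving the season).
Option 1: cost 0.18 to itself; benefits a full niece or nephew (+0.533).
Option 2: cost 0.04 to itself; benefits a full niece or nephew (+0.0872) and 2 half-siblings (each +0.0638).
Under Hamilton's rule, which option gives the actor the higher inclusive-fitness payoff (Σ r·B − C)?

Option 2

Option 1: r to a full niece or nephew = 0.25.
Option 1: Σ r·B − C = (1·0.25·0.533) − 0.18 = -0.04675.
Option 2: r to a full niece or nephew = 0.25.
Option 2: r to a half-sibling = 0.25.
Option 2: Σ r·B − C = (1·0.25·0.0872 + 2·0.25·0.0638) − 0.04 = 0.0137.
Option 2 has the higher net inclusive-fitness payoff.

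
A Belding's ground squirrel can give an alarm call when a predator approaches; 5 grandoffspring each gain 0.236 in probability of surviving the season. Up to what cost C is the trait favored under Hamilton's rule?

r to a grandoffspring = 1/4 (two parent–offspring links: r = (1/2)^2 = 1/4).
Hamilton's rule: n·r·B > C, so the trait is favored while C < n·r·B = 5·0.25·0.236 = 0.295.

0.295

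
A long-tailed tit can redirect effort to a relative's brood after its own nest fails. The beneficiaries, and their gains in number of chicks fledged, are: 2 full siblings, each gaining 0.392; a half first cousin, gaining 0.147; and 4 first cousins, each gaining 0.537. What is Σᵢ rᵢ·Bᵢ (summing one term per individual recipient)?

r to a full sibling = 0.5 (full sibs share both parents — two paths of length 2: r = 2·(1/2)^2 = 1/2).
r to a half first cousin = 0.0625 (half first cousins share one grandparent — one path of length 4: r = (1/2)^4 = 1/16).
r to a first cousin = 0.125 (first cousins share one grandparent pair — two paths of length 4: r = 2·(1/2)^4 = 1/8).
Summing one r·B term per recipient: 2·0.5·0.392 + 1·0.0625·0.147 + 4·0.125·0.537 = 0.6696875.

0.6696875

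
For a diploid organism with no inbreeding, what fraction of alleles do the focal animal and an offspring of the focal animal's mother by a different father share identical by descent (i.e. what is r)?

Each parent–offspring link contributes a factor of 1/2, and independent paths through distinct common ancestors add.
Half-sibs share one parent — one path of length 2: r = (1/2)^2 = 1/4.

0.25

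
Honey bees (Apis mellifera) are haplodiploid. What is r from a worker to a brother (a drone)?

Her haploid brother carries none of their father's genes and a random half of their mother's genome; that half matches the maternal half of her own genome with probability 1/2: r = 1/2 · 1/2 = 1/4.

0.25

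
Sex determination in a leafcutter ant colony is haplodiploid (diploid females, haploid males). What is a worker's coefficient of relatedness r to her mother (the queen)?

0.5

One meiotic link between diploid queen and diploid daughter: r = 1/2.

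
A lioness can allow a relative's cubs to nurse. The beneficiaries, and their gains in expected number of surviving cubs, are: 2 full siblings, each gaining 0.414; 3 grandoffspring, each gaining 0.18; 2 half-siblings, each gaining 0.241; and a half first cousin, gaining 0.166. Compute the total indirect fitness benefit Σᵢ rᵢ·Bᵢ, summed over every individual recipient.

r to a full sibling = 1/2 (full sibs share both parents — two paths of length 2: r = 2·(1/2)^2 = 1/2).
r to a grandoffspring = 1/4 (two parent–offspring links: r = (1/2)^2 = 1/4).
r to a half-sibling = 1/4 (half-sibs share one parent — one path of length 2: r = (1/2)^2 = 1/4).
r to a half first cousin = 1/16 (half first cousins share one grandparent — one path of length 4: r = (1/2)^4 = 1/16).
Summing one r·B term per recipient: 2·0.5·0.414 + 3·0.25·0.18 + 2·0.25·0.241 + 1·0.0625·0.166 = 0.679875.

0.679875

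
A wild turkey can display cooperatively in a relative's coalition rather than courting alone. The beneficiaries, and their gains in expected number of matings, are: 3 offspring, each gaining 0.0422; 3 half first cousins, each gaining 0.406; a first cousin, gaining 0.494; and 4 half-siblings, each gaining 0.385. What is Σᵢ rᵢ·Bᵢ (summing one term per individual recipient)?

0.586175

r to an offspring = 0.5 (one parent–offspring link: r = (1/2)^1 = 1/2).
r to a half first cousin = 0.0625 (half first cousins share one grandparent — one path of length 4: r = (1/2)^4 = 1/16).
r to a first cousin = 0.125 (first cousins share one grandparent pair — two paths of length 4: r = 2·(1/2)^4 = 1/8).
r to a half-sibling = 1/4 (half-sibs share one parent — one path of length 2: r = (1/2)^2 = 1/4).
Summing one r·B term per recipient: 3·0.5·0.0422 + 3·0.0625·0.406 + 1·0.125·0.494 + 4·0.25·0.385 = 0.586175.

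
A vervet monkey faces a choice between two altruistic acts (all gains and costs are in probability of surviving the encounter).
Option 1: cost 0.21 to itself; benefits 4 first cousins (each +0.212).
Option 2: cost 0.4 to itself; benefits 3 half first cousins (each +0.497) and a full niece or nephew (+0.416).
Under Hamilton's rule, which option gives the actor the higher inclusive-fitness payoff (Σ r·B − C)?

Option 1

Option 1: r to a first cousin = 0.125.
Option 1: Σ r·B − C = (4·0.125·0.212) − 0.21 = -0.104.
Option 2: r to a half first cousin = 0.0625.
Option 2: r to a full niece or nephew = 0.25.
Option 2: Σ r·B − C = (3·0.0625·0.497 + 1·0.25·0.416) − 0.4 = -0.2028125.
Option 1 has the higher net inclusive-fitness payoff.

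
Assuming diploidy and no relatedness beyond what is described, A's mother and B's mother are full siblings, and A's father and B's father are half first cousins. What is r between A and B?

0.140625

With two independent routes of shared ancestry, r is the sum of the two contributions.
A and B are related in two ways: first cousins through their mothers (r = 1/8) and half second cousins through their fathers (r = 1/64).
r = 1/8 + 1/64 = 0.140625.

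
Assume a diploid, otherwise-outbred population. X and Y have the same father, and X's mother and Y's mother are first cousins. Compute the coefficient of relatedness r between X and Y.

Independent pedigree routes through distinct common ancestors add.
X and Y are related in two ways: half-sibs through their shared father (r = 1/4) and second cousins through their mothers (r = 1/32).
r = 1/4 + 1/32 = 9/32 = 0.28125.

0.28125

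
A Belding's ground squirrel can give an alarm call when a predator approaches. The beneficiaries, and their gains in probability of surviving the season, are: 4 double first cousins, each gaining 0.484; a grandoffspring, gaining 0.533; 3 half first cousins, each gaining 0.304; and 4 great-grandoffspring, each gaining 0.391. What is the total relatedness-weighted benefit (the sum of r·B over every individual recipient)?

0.86975

r to a double first cousin = 1/4 (double first cousins share both grandparent pairs — four paths of length 4: r = 4·(1/2)^4 = 1/4).
r to a grandoffspring = 1/4 (two parent–offspring links: r = (1/2)^2 = 1/4).
r to a half first cousin = 0.0625 (half first cousins share one grandparent — one path of length 4: r = (1/2)^4 = 1/16).
r to a great-grandoffspring = 0.125 (three parent–offspring links: r = (1/2)^3 = 1/8).
Summing one r·B term per recipient: 4·0.25·0.484 + 1·0.25·0.533 + 3·0.0625·0.304 + 4·0.125·0.391 = 0.86975.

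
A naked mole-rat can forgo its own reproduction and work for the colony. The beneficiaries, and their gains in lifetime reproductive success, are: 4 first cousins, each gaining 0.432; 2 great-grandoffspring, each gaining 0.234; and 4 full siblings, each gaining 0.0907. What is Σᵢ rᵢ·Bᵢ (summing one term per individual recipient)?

r to a first cousin = 0.125 (first cousins share one grandparent pair — two paths of length 4: r = 2·(1/2)^4 = 1/8).
r to a great-grandoffspring = 0.125 (three parent–offspring links: r = (1/2)^3 = 1/8).
r to a full sibling = 0.5 (full sibs share both parents — two paths of length 2: r = 2·(1/2)^2 = 1/2).
Summing one r·B term per recipient: 4·0.125·0.432 + 2·0.125·0.234 + 4·0.5·0.0907 = 0.4559.

0.4559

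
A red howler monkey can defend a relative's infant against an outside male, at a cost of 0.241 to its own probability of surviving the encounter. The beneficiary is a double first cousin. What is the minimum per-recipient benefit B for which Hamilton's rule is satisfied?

0.964

r to a double first cousin = 0.25 (double first cousins share both grandparent pairs — four paths of length 4: r = 4·(1/2)^4 = 1/4).
Hamilton's rule with n recipients of equal r: n·r·B > C, so B > C/(n·r) = 0.241/(1·0.25) = 0.964.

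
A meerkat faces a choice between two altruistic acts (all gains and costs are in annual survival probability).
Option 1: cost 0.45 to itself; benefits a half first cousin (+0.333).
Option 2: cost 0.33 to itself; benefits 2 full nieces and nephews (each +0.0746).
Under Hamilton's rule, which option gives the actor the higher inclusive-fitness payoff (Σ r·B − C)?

Option 1: r to a half first cousin = 0.0625.
Option 1: Σ r·B − C = (1·0.0625·0.333) − 0.45 = -0.4291875.
Option 2: r to a full niece or nephew = 0.25.
Option 2: Σ r·B − C = (2·0.25·0.0746) − 0.33 = -0.2927.
Option 2 has the higher net inclusive-fitness payoff.

Option 2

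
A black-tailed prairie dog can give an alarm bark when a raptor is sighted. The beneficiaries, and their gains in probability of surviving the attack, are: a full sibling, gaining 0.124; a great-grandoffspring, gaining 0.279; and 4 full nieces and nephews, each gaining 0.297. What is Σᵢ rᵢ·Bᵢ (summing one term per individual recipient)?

0.393875

r to a full sibling = 0.5 (full sibs share both parents — two paths of length 2: r = 2·(1/2)^2 = 1/2).
r to a great-grandoffspring = 0.125 (three parent–offspring links: r = (1/2)^3 = 1/8).
r to a full niece or nephew = 1/4 (full aunt/uncle↔niece/nephew: two paths of length 3 through the shared grandparent pair: r = 2·(1/2)^3 = 1/4).
Summing one r·B term per recipient: 1·0.5·0.124 + 1·0.125·0.279 + 4·0.25·0.297 = 0.393875.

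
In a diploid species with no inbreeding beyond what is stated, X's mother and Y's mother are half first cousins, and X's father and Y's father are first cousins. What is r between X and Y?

Wright's path rule: contributions from independent ancestry routes add.
X and Y are related in two ways: half second cousins through their mothers (r = 1/64) and second cousins through their fathers (r = 1/32).
r = 1/64 + 1/32 = 3/64 = 0.046875.

0.046875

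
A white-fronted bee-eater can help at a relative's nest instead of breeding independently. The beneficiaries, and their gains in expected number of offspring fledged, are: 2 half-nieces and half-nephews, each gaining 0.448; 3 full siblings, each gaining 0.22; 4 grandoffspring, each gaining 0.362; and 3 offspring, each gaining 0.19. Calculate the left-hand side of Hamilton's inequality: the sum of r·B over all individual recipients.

1.089

r to a half-niece or half-nephew = 0.125 (half-aunt/uncle↔niece/nephew: one path of length 3: r = (1/2)^3 = 1/8).
r to a full sibling = 1/2 (full sibs share both parents — two paths of length 2: r = 2·(1/2)^2 = 1/2).
r to a grandoffspring = 0.25 (two parent–offspring links: r = (1/2)^2 = 1/4).
r to an offspring = 1/2 (one parent–offspring link: r = (1/2)^1 = 1/2).
Summing one r·B term per recipient: 2·0.125·0.448 + 3·0.5·0.22 + 4·0.25·0.362 + 3·0.5·0.19 = 1.089.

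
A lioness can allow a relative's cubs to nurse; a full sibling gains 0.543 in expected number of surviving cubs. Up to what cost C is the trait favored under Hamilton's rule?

r to a full sibling = 1/2 (full sibs share both parents — two paths of length 2: r = 2·(1/2)^2 = 1/2).
Hamilton's rule: n·r·B > C, so the trait is favored while C < n·r·B = 1·0.5·0.543 = 0.2715.

0.2715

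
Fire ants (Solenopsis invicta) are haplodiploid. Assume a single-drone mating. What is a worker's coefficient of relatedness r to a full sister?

Haplodiploid full sisters inherit their father's entire haploid genome identically (contributing 1/2) and on average half of their mother's contribution (1/2 · 1/2 = 1/4); r = 1/2 + 1/4 = 3/4.

0.75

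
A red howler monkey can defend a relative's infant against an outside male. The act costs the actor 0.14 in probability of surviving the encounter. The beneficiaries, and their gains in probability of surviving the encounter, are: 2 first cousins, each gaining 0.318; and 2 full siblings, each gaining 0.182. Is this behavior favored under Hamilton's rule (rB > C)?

Yes

Hamilton's rule: the trait is favored when the sum of r·B over every recipient exceeds the actor's cost C.
r to a first cousin = 0.125 (first cousins share one grandparent pair — two paths of length 4: r = 2·(1/2)^4 = 1/8).
r to a full sibling = 1/2 (full sibs share both parents — two paths of length 2: r = 2·(1/2)^2 = 1/2).
Summing one r·B term per recipient: 2·0.125·0.318 + 2·0.5·0.182 = 0.2615.
0.2615 > 0.14: the indirect benefit exceeds the cost.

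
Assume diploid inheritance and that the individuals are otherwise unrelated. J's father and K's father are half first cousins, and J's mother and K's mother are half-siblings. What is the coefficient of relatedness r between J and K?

Wright's path rule: contributions from independent ancestry routes add.
J and K are related in two ways: half second cousins through their fathers (r = 1/64) and half first cousins through their mothers (r = 1/16).
r = 1/64 + 1/16 = 0.078125.

0.078125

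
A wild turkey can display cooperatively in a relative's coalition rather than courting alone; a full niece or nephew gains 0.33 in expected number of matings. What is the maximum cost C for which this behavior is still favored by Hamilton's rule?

0.0825

r to a full niece or nephew = 1/4 (full aunt/uncle↔niece/nephew: two paths of length 3 through the shared grandparent pair: r = 2·(1/2)^3 = 1/4).
Hamilton's rule: n·r·B > C, so the trait is favored while C < n·r·B = 1·0.25·0.33 = 0.0825.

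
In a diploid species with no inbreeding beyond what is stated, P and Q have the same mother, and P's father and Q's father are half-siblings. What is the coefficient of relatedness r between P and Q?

Wright's path rule: contributions from independent ancestry routes add.
P and Q are related in two ways: half-sibs through their shared mother (r = 1/4) and half first cousins through their fathers (r = 1/16).
r = 1/4 + 1/16 = 0.3125.

0.3125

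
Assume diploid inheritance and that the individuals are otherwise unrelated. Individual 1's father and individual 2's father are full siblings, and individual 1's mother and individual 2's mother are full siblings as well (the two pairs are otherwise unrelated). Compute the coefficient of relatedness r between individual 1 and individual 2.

0.25

Relatedness sums over independent paths through distinct common ancestors.
Individual 1 and individual 2 are related in two ways: first cousins through their fathers (r = 1/8) and first cousins through their mothers (r = 1/8) — i.e. double first cousins.
r = 1/8 + 1/8 = 1/4 = 0.25.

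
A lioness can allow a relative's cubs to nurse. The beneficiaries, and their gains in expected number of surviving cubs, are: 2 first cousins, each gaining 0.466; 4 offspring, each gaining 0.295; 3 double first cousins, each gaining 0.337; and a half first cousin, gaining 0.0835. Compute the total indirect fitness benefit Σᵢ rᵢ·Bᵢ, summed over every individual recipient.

r to a first cousin = 0.125 (first cousins share one grandparent pair — two paths of length 4: r = 2·(1/2)^4 = 1/8).
r to an offspring = 1/2 (one parent–offspring link: r = (1/2)^1 = 1/2).
r to a double first cousin = 1/4 (double first cousins share both grandparent pairs — four paths of length 4: r = 4·(1/2)^4 = 1/4).
r to a half first cousin = 1/16 (half first cousins share one grandparent — one path of length 4: r = (1/2)^4 = 1/16).
Summing one r·B term per recipient: 2·0.125·0.466 + 4·0.5·0.295 + 3·0.25·0.337 + 1·0.0625·0.0835 = 0.96446875.

0.96446875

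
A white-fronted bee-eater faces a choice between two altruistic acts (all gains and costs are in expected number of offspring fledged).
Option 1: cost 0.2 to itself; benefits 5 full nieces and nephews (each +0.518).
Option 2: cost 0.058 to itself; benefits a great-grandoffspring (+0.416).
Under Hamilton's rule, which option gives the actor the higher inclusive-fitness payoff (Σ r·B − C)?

Option 1

Option 1: r to a full niece or nephew = 0.25.
Option 1: Σ r·B − C = (5·0.25·0.518) − 0.2 = 0.4475.
Option 2: r to a great-grandoffspring = 0.125.
Option 2: Σ r·B − C = (1·0.125·0.416) − 0.058 = -0.006.
Option 1 has the higher net inclusive-fitness payoff.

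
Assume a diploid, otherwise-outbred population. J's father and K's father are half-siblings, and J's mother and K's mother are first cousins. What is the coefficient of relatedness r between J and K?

0.09375

Relatedness sums over independent paths through distinct common ancestors.
J and K are related in two ways: half first cousins through their fathers (r = 1/16) and second cousins through their mothers (r = 1/32).
r = 1/16 + 1/32 = 0.09375.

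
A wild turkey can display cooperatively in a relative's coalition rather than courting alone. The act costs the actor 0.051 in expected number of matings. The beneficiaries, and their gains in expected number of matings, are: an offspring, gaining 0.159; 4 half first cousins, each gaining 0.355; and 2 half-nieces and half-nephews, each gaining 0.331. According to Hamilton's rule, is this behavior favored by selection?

Yes

Hamilton's rule: the trait is favored when the sum of r·B over every recipient exceeds the actor's cost C.
r to an offspring = 0.5 (one parent–offspring link: r = (1/2)^1 = 1/2).
r to a half first cousin = 1/16 (half first cousins share one grandparent — one path of length 4: r = (1/2)^4 = 1/16).
r to a half-niece or half-nephew = 0.125 (half-aunt/uncle↔niece/nephew: one path of length 3: r = (1/2)^3 = 1/8).
Summing one r·B term per recipient: 1·0.5·0.159 + 4·0.0625·0.355 + 2·0.125·0.331 = 0.251.
0.251 > 0.051: the indirect benefit exceeds the cost.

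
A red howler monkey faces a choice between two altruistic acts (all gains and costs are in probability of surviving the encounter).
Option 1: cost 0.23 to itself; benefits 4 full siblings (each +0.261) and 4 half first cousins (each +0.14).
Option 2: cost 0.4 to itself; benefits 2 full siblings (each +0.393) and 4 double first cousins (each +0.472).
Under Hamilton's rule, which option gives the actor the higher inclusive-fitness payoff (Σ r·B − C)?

Option 1: r to a full sibling = 0.5.
Option 1: r to a half first cousin = 0.0625.
Option 1: Σ r·B − C = (4·0.5·0.261 + 4·0.0625·0.14) − 0.23 = 0.327.
Option 2: r to a full sibling = 0.5.
Option 2: r to a double first cousin = 0.25.
Option 2: Σ r·B − C = (2·0.5·0.393 + 4·0.25·0.472) − 0.4 = 0.465.
Option 2 has the higher net inclusive-fitness payoff.

Option 2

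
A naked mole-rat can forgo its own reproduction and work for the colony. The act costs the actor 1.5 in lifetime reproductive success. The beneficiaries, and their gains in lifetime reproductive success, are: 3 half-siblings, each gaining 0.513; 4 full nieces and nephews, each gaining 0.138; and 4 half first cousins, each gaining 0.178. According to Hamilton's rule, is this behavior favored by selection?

Hamilton's rule: the trait is favored when the sum of r·B over every recipient exceeds the actor's cost C.
r to a half-sibling = 0.25 (half-sibs share one parent — one path of length 2: r = (1/2)^2 = 1/4).
r to a full niece or nephew = 0.25 (full aunt/uncle↔niece/nephew: two paths of length 3 through the shared grandparent pair: r = 2·(1/2)^3 = 1/4).
r to a half first cousin = 1/16 (half first cousins share one grandparent — one path of length 4: r = (1/2)^4 = 1/16).
Summing one r·B term per recipient: 3·0.25·0.513 + 4·0.25·0.138 + 4·0.0625·0.178 = 0.56725.
0.56725 < 1.5: the indirect benefit is less than the cost.

No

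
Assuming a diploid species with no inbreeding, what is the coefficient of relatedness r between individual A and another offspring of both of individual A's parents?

Each parent–offspring link contributes a factor of 1/2, and independent paths through distinct common ancestors add.
Full sibs share both parents — two paths of length 2: r = 2·(1/2)^2 = 1/2.

0.5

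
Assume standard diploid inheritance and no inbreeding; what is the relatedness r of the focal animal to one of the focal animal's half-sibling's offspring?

0.125

Each parent–offspring link contributes a factor of 1/2, and independent paths through distinct common ancestors add.
Half-aunt/uncle↔niece/nephew: one path of length 3: r = (1/2)^3 = 1/8.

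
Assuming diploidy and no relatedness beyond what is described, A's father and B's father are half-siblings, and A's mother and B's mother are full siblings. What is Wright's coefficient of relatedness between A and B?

With two independent routes of shared ancestry, r is the sum of the two contributions.
A and B are related in two ways: half first cousins through their fathers (r = 1/16) and first cousins through their mothers (r = 1/8).
r = 1/16 + 1/8 = 3/16 = 0.1875.

0.1875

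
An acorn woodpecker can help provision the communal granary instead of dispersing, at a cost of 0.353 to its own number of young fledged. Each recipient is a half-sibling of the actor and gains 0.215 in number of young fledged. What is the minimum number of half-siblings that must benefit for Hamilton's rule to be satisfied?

r to a half-sibling = 0.25 (half-sibs share one parent — one path of length 2: r = (1/2)^2 = 1/4).
Hamilton's rule: n·r·B > C  ⇒  n > C/(r·B) = 0.353/(0.25·0.215) = 6.567.
The smallest integer exceeding 6.567 is 7.

7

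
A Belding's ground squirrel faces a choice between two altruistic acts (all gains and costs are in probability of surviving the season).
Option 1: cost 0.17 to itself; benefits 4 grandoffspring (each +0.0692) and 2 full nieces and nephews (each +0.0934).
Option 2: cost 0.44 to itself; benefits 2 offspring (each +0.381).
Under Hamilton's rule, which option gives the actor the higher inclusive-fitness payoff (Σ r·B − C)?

Option 1: r to a grandoffspring = 0.25.
Option 1: r to a full niece or nephew = 0.25.
Option 1: Σ r·B − C = (4·0.25·0.0692 + 2·0.25·0.0934) − 0.17 = -0.0541.
Option 2: r to an offspring = 0.5.
Option 2: Σ r·B − C = (2·0.5·0.381) − 0.44 = -0.059.
Option 1 has the higher net inclusive-fitness payoff.

Option 1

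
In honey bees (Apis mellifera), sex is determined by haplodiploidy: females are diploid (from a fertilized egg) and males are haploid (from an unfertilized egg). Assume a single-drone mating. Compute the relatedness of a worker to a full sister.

Haplodiploid full sisters inherit their father's entire haploid genome identically (contributing 1/2) and on average half of their mother's contribution (1/2 · 1/2 = 1/4); r = 1/2 + 1/4 = 3/4.

0.75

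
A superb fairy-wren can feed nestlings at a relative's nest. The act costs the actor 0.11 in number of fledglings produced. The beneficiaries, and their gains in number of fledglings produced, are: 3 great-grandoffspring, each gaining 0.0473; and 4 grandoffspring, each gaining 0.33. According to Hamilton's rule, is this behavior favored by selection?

Yes

Hamilton's rule: the trait is favored when the sum of r·B over every recipient exceeds the actor's cost C.
r to a great-grandoffspring = 1/8 (three parent–offspring links: r = (1/2)^3 = 1/8).
r to a grandoffspring = 1/4 (two parent–offspring links: r = (1/2)^2 = 1/4).
Summing one r·B term per recipient: 3·0.125·0.0473 + 4·0.25·0.33 = 0.3477375.
0.3477375 > 0.11: the indirect benefit exceeds the cost.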